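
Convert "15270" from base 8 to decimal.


Input: "15270" in base 8
Positional expansion:
  Digit '1' (value 1) x 8^4 = 4096
  Digit '5' (value 5) x 8^3 = 2560
  Digit '2' (value 2) x 8^2 = 128
  Digit '7' (value 7) x 8^1 = 56
  Digit '0' (value 0) x 8^0 = 0
Sum = 6840

6840


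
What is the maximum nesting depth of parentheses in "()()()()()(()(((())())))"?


Input: "()()()()()(()(((())())))"
Tracking depth:
  Position 0 '(': depth becomes 1
  Position 1 ')': depth becomes 0
  Position 2 '(': depth becomes 1
  Position 3 ')': depth becomes 0
  Position 4 '(': depth becomes 1
  Position 5 ')': depth becomes 0
  Position 6 '(': depth becomes 1
  Position 7 ')': depth becomes 0
  Position 8 '(': depth becomes 1
  Position 9 ')': depth becomes 0
  Position 10 '(': depth becomes 1
  Position 11 '(': depth becomes 2
  Position 12 ')': depth becomes 1
  Position 13 '(': depth becomes 2
  Position 14 '(': depth becomes 3
  Position 15 '(': depth becomes 4
  Position 16 '(': depth becomes 5
  Position 17 ')': depth becomes 4
  Position 18 ')': depth becomes 3
  Position 19 '(': depth becomes 4
  Position 20 ')': depth becomes 3
  Position 21 ')': depth becomes 2
  Position 22 ')': depth becomes 1
  Position 23 ')': depth becomes 0
Maximum depth reached: 5

5


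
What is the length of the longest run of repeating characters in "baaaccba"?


Input: "baaaccba"
Scanning for longest run:
  Position 1 ('a'): new char, reset run to 1
  Position 2 ('a'): continues run of 'a', length=2
  Position 3 ('a'): continues run of 'a', length=3
  Position 4 ('c'): new char, reset run to 1
  Position 5 ('c'): continues run of 'c', length=2
  Position 6 ('b'): new char, reset run to 1
  Position 7 ('a'): new char, reset run to 1
Longest run: 'a' with length 3

3


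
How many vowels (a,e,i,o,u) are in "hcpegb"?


Input: hcpegb
Checking each character:
  'h' at position 0: consonant
  'c' at position 1: consonant
  'p' at position 2: consonant
  'e' at position 3: vowel (running total: 1)
  'g' at position 4: consonant
  'b' at position 5: consonant
Total vowels: 1

1


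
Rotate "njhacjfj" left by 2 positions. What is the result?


Input: "njhacjfj", rotate left by 2
First 2 characters: "nj"
Remaining characters: "hacjfj"
Concatenate remaining + first: "hacjfj" + "nj" = "hacjfjnj"

hacjfjnj


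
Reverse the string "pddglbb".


Input: pddglbb
Reading characters right to left:
  Position 6: 'b'
  Position 5: 'b'
  Position 4: 'l'
  Position 3: 'g'
  Position 2: 'd'
  Position 1: 'd'
  Position 0: 'p'
Reversed: bblgddp

bblgddp


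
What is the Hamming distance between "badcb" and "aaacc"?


Comparing "badcb" and "aaacc" position by position:
  Position 0: 'b' vs 'a' => differ
  Position 1: 'a' vs 'a' => same
  Position 2: 'd' vs 'a' => differ
  Position 3: 'c' vs 'c' => same
  Position 4: 'b' vs 'c' => differ
Total differences (Hamming distance): 3

3


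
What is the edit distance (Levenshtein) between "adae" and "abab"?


Computing edit distance: "adae" -> "abab"
DP table:
           a    b    a    b
      0    1    2    3    4
  a   1    0    1    2    3
  d   2    1    1    2    3
  a   3    2    2    1    2
  e   4    3    3    2    2
Edit distance = dp[4][4] = 2

2


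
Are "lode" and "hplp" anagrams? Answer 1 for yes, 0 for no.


Strings: "lode", "hplp"
Sorted first:  delo
Sorted second: hlpp
Differ at position 0: 'd' vs 'h' => not anagrams

0


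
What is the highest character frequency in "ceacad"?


Input: ceacad
Character counts:
  'a': 2
  'c': 2
  'd': 1
  'e': 1
Maximum frequency: 2

2


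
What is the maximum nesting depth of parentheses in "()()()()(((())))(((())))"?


Input: "()()()()(((())))(((())))"
Tracking depth:
  Position 0 '(': depth becomes 1
  Position 1 ')': depth becomes 0
  Position 2 '(': depth becomes 1
  Position 3 ')': depth becomes 0
  Position 4 '(': depth becomes 1
  Position 5 ')': depth becomes 0
  Position 6 '(': depth becomes 1
  Position 7 ')': depth becomes 0
  Position 8 '(': depth becomes 1
  Position 9 '(': depth becomes 2
  Position 10 '(': depth becomes 3
  Position 11 '(': depth becomes 4
  Position 12 ')': depth becomes 3
  Position 13 ')': depth becomes 2
  Position 14 ')': depth becomes 1
  Position 15 ')': depth becomes 0
  Position 16 '(': depth becomes 1
  Position 17 '(': depth becomes 2
  Position 18 '(': depth becomes 3
  Position 19 '(': depth becomes 4
  Position 20 ')': depth becomes 3
  Position 21 ')': depth becomes 2
  Position 22 ')': depth becomes 1
  Position 23 ')': depth becomes 0
Maximum depth reached: 4

4


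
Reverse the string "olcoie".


Input: olcoie
Reading characters right to left:
  Position 5: 'e'
  Position 4: 'i'
  Position 3: 'o'
  Position 2: 'c'
  Position 1: 'l'
  Position 0: 'o'
Reversed: eioclo

eioclo


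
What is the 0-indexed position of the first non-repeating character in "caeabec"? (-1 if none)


Input: caeabec
Character frequencies:
  'a': 2
  'b': 1
  'c': 2
  'e': 2
Scanning left to right for freq == 1:
  Position 0 ('c'): freq=2, skip
  Position 1 ('a'): freq=2, skip
  Position 2 ('e'): freq=2, skip
  Position 3 ('a'): freq=2, skip
  Position 4 ('b'): unique! => answer = 4

4


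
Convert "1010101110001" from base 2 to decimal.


Input: "1010101110001" in base 2
Positional expansion:
  Digit '1' (value 1) x 2^12 = 4096
  Digit '0' (value 0) x 2^11 = 0
  Digit '1' (value 1) x 2^10 = 1024
  Digit '0' (value 0) x 2^9 = 0
  Digit '1' (value 1) x 2^8 = 256
  Digit '0' (value 0) x 2^7 = 0
  Digit '1' (value 1) x 2^6 = 64
  Digit '1' (value 1) x 2^5 = 32
  Digit '1' (value 1) x 2^4 = 16
  Digit '0' (value 0) x 2^3 = 0
  Digit '0' (value 0) x 2^2 = 0
  Digit '0' (value 0) x 2^1 = 0
  Digit '1' (value 1) x 2^0 = 1
Sum = 5489

5489


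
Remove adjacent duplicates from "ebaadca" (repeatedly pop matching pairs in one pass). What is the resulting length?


Input: ebaadca
Stack-based adjacent duplicate removal:
  Read 'e': push. Stack: e
  Read 'b': push. Stack: eb
  Read 'a': push. Stack: eba
  Read 'a': matches stack top 'a' => pop. Stack: eb
  Read 'd': push. Stack: ebd
  Read 'c': push. Stack: ebdc
  Read 'a': push. Stack: ebdca
Final stack: "ebdca" (length 5)

5


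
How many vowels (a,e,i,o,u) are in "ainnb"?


Input: ainnb
Checking each character:
  'a' at position 0: vowel (running total: 1)
  'i' at position 1: vowel (running total: 2)
  'n' at position 2: consonant
  'n' at position 3: consonant
  'b' at position 4: consonant
Total vowels: 2

2


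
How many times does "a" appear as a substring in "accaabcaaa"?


Searching for "a" in "accaabcaaa"
Scanning each position:
  Position 0: "a" => MATCH
  Position 1: "c" => no
  Position 2: "c" => no
  Position 3: "a" => MATCH
  Position 4: "a" => MATCH
  Position 5: "b" => no
  Position 6: "c" => no
  Position 7: "a" => MATCH
  Position 8: "a" => MATCH
  Position 9: "a" => MATCH
Total occurrences: 6

6


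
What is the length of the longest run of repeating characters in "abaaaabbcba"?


Input: "abaaaabbcba"
Scanning for longest run:
  Position 1 ('b'): new char, reset run to 1
  Position 2 ('a'): new char, reset run to 1
  Position 3 ('a'): continues run of 'a', length=2
  Position 4 ('a'): continues run of 'a', length=3
  Position 5 ('a'): continues run of 'a', length=4
  Position 6 ('b'): new char, reset run to 1
  Position 7 ('b'): continues run of 'b', length=2
  Position 8 ('c'): new char, reset run to 1
  Position 9 ('b'): new char, reset run to 1
  Position 10 ('a'): new char, reset run to 1
Longest run: 'a' with length 4

4


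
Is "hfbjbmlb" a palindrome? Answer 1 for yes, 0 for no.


Input: hfbjbmlb
Reversed: blmbjbfh
  Compare pos 0 ('h') with pos 7 ('b'): MISMATCH
  Compare pos 1 ('f') with pos 6 ('l'): MISMATCH
  Compare pos 2 ('b') with pos 5 ('m'): MISMATCH
  Compare pos 3 ('j') with pos 4 ('b'): MISMATCH
Result: not a palindrome

0


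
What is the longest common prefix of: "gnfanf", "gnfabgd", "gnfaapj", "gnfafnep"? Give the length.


Words: gnfanf, gnfabgd, gnfaapj, gnfafnep
  Position 0: all 'g' => match
  Position 1: all 'n' => match
  Position 2: all 'f' => match
  Position 3: all 'a' => match
  Position 4: ('n', 'b', 'a', 'f') => mismatch, stop
LCP = "gnfa" (length 4)

4


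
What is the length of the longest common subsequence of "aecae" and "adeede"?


LCS of "aecae" and "adeede"
DP table:
           a    d    e    e    d    e
      0    0    0    0    0    0    0
  a   0    1    1    1    1    1    1
  e   0    1    1    2    2    2    2
  c   0    1    1    2    2    2    2
  a   0    1    1    2    2    2    2
  e   0    1    1    2    3    3    3
LCS length = dp[5][6] = 3

3


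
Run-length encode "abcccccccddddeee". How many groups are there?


Input: abcccccccddddeee
Scanning for consecutive runs:
  Group 1: 'a' x 1 (positions 0-0)
  Group 2: 'b' x 1 (positions 1-1)
  Group 3: 'c' x 7 (positions 2-8)
  Group 4: 'd' x 4 (positions 9-12)
  Group 5: 'e' x 3 (positions 13-15)
Total groups: 5

5


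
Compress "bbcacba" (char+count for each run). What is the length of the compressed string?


Input: bbcacba
Runs:
  'b' x 2 => "b2"
  'c' x 1 => "c1"
  'a' x 1 => "a1"
  'c' x 1 => "c1"
  'b' x 1 => "b1"
  'a' x 1 => "a1"
Compressed: "b2c1a1c1b1a1"
Compressed length: 12

12


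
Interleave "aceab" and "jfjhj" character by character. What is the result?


Interleaving "aceab" and "jfjhj":
  Position 0: 'a' from first, 'j' from second => "aj"
  Position 1: 'c' from first, 'f' from second => "cf"
  Position 2: 'e' from first, 'j' from second => "ej"
  Position 3: 'a' from first, 'h' from second => "ah"
  Position 4: 'b' from first, 'j' from second => "bj"
Result: ajcfejahbj

ajcfejahbj


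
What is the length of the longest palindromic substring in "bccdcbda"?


Input: "bccdcbda"
Checking substrings for palindromes:
  [2:5] "cdc" (len 3) => palindrome
  [1:3] "cc" (len 2) => palindrome
Longest palindromic substring: "cdc" with length 3

3


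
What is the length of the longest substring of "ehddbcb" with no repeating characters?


Input: "ehddbcb"
Sliding window (track last position of each char):
  Position 0 ('e'): window [0,0] length 1 -- new best
  Position 1 ('h'): window [0,1] length 2 -- new best
  Position 2 ('d'): window [0,2] length 3 -- new best
  Position 3 ('d'): repeat (last at 2), move window start to 3
  Position 3 ('d'): window [3,3] length 1
  Position 4 ('b'): window [3,4] length 2
  Position 5 ('c'): window [3,5] length 3
  Position 6 ('b'): repeat (last at 4), move window start to 5
  Position 6 ('b'): window [5,6] length 2
Longest substring with no repeats: "ehd" with length 3

3


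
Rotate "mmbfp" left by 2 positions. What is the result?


Input: "mmbfp", rotate left by 2
First 2 characters: "mm"
Remaining characters: "bfp"
Concatenate remaining + first: "bfp" + "mm" = "bfpmm"

bfpmm


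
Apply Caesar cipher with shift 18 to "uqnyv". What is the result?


Caesar cipher: shift "uqnyv" by 18
  'u' (pos 20) + 18 = pos 12 = 'm'
  'q' (pos 16) + 18 = pos 8 = 'i'
  'n' (pos 13) + 18 = pos 5 = 'f'
  'y' (pos 24) + 18 = pos 16 = 'q'
  'v' (pos 21) + 18 = pos 13 = 'n'
Result: mifqn

mifqn


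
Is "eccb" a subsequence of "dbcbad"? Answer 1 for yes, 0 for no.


Check if "eccb" is a subsequence of "dbcbad"
Greedy scan:
  Position 0 ('d'): no match needed
  Position 1 ('b'): no match needed
  Position 2 ('c'): no match needed
  Position 3 ('b'): no match needed
  Position 4 ('a'): no match needed
  Position 5 ('d'): no match needed
Only matched 0/4 characters => not a subsequence

0


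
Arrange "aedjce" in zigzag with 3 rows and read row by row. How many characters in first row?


Zigzag "aedjce" into 3 rows:
Placing characters:
  'a' => row 0
  'e' => row 1
  'd' => row 2
  'j' => row 1
  'c' => row 0
  'e' => row 1
Rows:
  Row 0: "ac"
  Row 1: "eje"
  Row 2: "d"
First row length: 2

2


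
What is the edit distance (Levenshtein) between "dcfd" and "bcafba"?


Computing edit distance: "dcfd" -> "bcafba"
DP table:
           b    c    a    f    b    a
      0    1    2    3    4    5    6
  d   1    1    2    3    4    5    6
  c   2    2    1    2    3    4    5
  f   3    3    2    2    2    3    4
  d   4    4    3    3    3    3    4
Edit distance = dp[4][6] = 4

4


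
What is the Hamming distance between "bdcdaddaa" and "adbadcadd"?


Comparing "bdcdaddaa" and "adbadcadd" position by position:
  Position 0: 'b' vs 'a' => differ
  Position 1: 'd' vs 'd' => same
  Position 2: 'c' vs 'b' => differ
  Position 3: 'd' vs 'a' => differ
  Position 4: 'a' vs 'd' => differ
  Position 5: 'd' vs 'c' => differ
  Position 6: 'd' vs 'a' => differ
  Position 7: 'a' vs 'd' => differ
  Position 8: 'a' vs 'd' => differ
Total differences (Hamming distance): 8

8


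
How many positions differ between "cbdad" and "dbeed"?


Comparing "cbdad" and "dbeed" position by position:
  Position 0: 'c' vs 'd' => DIFFER
  Position 1: 'b' vs 'b' => same
  Position 2: 'd' vs 'e' => DIFFER
  Position 3: 'a' vs 'e' => DIFFER
  Position 4: 'd' vs 'd' => same
Positions that differ: 3

3


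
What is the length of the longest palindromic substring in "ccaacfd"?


Input: "ccaacfd"
Checking substrings for palindromes:
  [1:5] "caac" (len 4) => palindrome
  [0:2] "cc" (len 2) => palindrome
  [2:4] "aa" (len 2) => palindrome
Longest palindromic substring: "caac" with length 4

4


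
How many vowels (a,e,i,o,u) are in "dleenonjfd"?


Input: dleenonjfd
Checking each character:
  'd' at position 0: consonant
  'l' at position 1: consonant
  'e' at position 2: vowel (running total: 1)
  'e' at position 3: vowel (running total: 2)
  'n' at position 4: consonant
  'o' at position 5: vowel (running total: 3)
  'n' at position 6: consonant
  'j' at position 7: consonant
  'f' at position 8: consonant
  'd' at position 9: consonant
Total vowels: 3

3


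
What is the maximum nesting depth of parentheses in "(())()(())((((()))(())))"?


Input: "(())()(())((((()))(())))"
Tracking depth:
  Position 0 '(': depth becomes 1
  Position 1 '(': depth becomes 2
  Position 2 ')': depth becomes 1
  Position 3 ')': depth becomes 0
  Position 4 '(': depth becomes 1
  Position 5 ')': depth becomes 0
  Position 6 '(': depth becomes 1
  Position 7 '(': depth becomes 2
  Position 8 ')': depth becomes 1
  Position 9 ')': depth becomes 0
  Position 10 '(': depth becomes 1
  Position 11 '(': depth becomes 2
  Position 12 '(': depth becomes 3
  Position 13 '(': depth becomes 4
  Position 14 '(': depth becomes 5
  Position 15 ')': depth becomes 4
  Position 16 ')': depth becomes 3
  Position 17 ')': depth becomes 2
  Position 18 '(': depth becomes 3
  Position 19 '(': depth becomes 4
  Position 20 ')': depth becomes 3
  Position 21 ')': depth becomes 2
  Position 22 ')': depth becomes 1
  Position 23 ')': depth becomes 0
Maximum depth reached: 5

5


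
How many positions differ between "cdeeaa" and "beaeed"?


Comparing "cdeeaa" and "beaeed" position by position:
  Position 0: 'c' vs 'b' => DIFFER
  Position 1: 'd' vs 'e' => DIFFER
  Position 2: 'e' vs 'a' => DIFFER
  Position 3: 'e' vs 'e' => same
  Position 4: 'a' vs 'e' => DIFFER
  Position 5: 'a' vs 'd' => DIFFER
Positions that differ: 5

5


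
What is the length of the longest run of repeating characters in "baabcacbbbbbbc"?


Input: "baabcacbbbbbbc"
Scanning for longest run:
  Position 1 ('a'): new char, reset run to 1
  Position 2 ('a'): continues run of 'a', length=2
  Position 3 ('b'): new char, reset run to 1
  Position 4 ('c'): new char, reset run to 1
  Position 5 ('a'): new char, reset run to 1
  Position 6 ('c'): new char, reset run to 1
  Position 7 ('b'): new char, reset run to 1
  Position 8 ('b'): continues run of 'b', length=2
  Position 9 ('b'): continues run of 'b', length=3
  Position 10 ('b'): continues run of 'b', length=4
  Position 11 ('b'): continues run of 'b', length=5
  Position 12 ('b'): continues run of 'b', length=6
  Position 13 ('c'): new char, reset run to 1
Longest run: 'b' with length 6

6


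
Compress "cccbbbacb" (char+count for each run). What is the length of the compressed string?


Input: cccbbbacb
Runs:
  'c' x 3 => "c3"
  'b' x 3 => "b3"
  'a' x 1 => "a1"
  'c' x 1 => "c1"
  'b' x 1 => "b1"
Compressed: "c3b3a1c1b1"
Compressed length: 10

10


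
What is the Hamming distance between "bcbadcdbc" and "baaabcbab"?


Comparing "bcbadcdbc" and "baaabcbab" position by position:
  Position 0: 'b' vs 'b' => same
  Position 1: 'c' vs 'a' => differ
  Position 2: 'b' vs 'a' => differ
  Position 3: 'a' vs 'a' => same
  Position 4: 'd' vs 'b' => differ
  Position 5: 'c' vs 'c' => same
  Position 6: 'd' vs 'b' => differ
  Position 7: 'b' vs 'a' => differ
  Position 8: 'c' vs 'b' => differ
Total differences (Hamming distance): 6

6


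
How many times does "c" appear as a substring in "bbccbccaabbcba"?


Searching for "c" in "bbccbccaabbcba"
Scanning each position:
  Position 0: "b" => no
  Position 1: "b" => no
  Position 2: "c" => MATCH
  Position 3: "c" => MATCH
  Position 4: "b" => no
  Position 5: "c" => MATCH
  Position 6: "c" => MATCH
  Position 7: "a" => no
  Position 8: "a" => no
  Position 9: "b" => no
  Position 10: "b" => no
  Position 11: "c" => MATCH
  Position 12: "b" => no
  Position 13: "a" => no
Total occurrences: 5

5


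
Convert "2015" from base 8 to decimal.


Input: "2015" in base 8
Positional expansion:
  Digit '2' (value 2) x 8^3 = 1024
  Digit '0' (value 0) x 8^2 = 0
  Digit '1' (value 1) x 8^1 = 8
  Digit '5' (value 5) x 8^0 = 5
Sum = 1037

1037


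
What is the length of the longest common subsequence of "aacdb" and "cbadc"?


LCS of "aacdb" and "cbadc"
DP table:
           c    b    a    d    c
      0    0    0    0    0    0
  a   0    0    0    1    1    1
  a   0    0    0    1    1    1
  c   0    1    1    1    1    2
  d   0    1    1    1    2    2
  b   0    1    2    2    2    2
LCS length = dp[5][5] = 2

2


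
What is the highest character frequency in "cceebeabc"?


Input: cceebeabc
Character counts:
  'a': 1
  'b': 2
  'c': 3
  'e': 3
Maximum frequency: 3

3


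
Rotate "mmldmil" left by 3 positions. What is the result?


Input: "mmldmil", rotate left by 3
First 3 characters: "mml"
Remaining characters: "dmil"
Concatenate remaining + first: "dmil" + "mml" = "dmilmml"

dmilmml


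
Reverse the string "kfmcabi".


Input: kfmcabi
Reading characters right to left:
  Position 6: 'i'
  Position 5: 'b'
  Position 4: 'a'
  Position 3: 'c'
  Position 2: 'm'
  Position 1: 'f'
  Position 0: 'k'
Reversed: ibacmfk

ibacmfk


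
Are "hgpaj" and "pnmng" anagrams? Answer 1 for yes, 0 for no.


Strings: "hgpaj", "pnmng"
Sorted first:  aghjp
Sorted second: gmnnp
Differ at position 0: 'a' vs 'g' => not anagrams

0


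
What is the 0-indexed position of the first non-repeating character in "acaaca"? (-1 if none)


Input: acaaca
Character frequencies:
  'a': 4
  'c': 2
Scanning left to right for freq == 1:
  Position 0 ('a'): freq=4, skip
  Position 1 ('c'): freq=2, skip
  Position 2 ('a'): freq=4, skip
  Position 3 ('a'): freq=4, skip
  Position 4 ('c'): freq=2, skip
  Position 5 ('a'): freq=4, skip
  No unique character found => answer = -1

-1


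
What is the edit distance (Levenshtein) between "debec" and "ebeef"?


Computing edit distance: "debec" -> "ebeef"
DP table:
           e    b    e    e    f
      0    1    2    3    4    5
  d   1    1    2    3    4    5
  e   2    1    2    2    3    4
  b   3    2    1    2    3    4
  e   4    3    2    1    2    3
  c   5    4    3    2    2    3
Edit distance = dp[5][5] = 3

3


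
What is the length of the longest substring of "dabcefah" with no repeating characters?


Input: "dabcefah"
Sliding window (track last position of each char):
  Position 0 ('d'): window [0,0] length 1 -- new best
  Position 1 ('a'): window [0,1] length 2 -- new best
  Position 2 ('b'): window [0,2] length 3 -- new best
  Position 3 ('c'): window [0,3] length 4 -- new best
  Position 4 ('e'): window [0,4] length 5 -- new best
  Position 5 ('f'): window [0,5] length 6 -- new best
  Position 6 ('a'): repeat (last at 1), move window start to 2
  Position 6 ('a'): window [2,6] length 5
  Position 7 ('h'): window [2,7] length 6
Longest substring with no repeats: "dabcef" with length 6

6


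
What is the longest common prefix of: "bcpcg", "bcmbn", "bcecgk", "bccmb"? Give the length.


Words: bcpcg, bcmbn, bcecgk, bccmb
  Position 0: all 'b' => match
  Position 1: all 'c' => match
  Position 2: ('p', 'm', 'e', 'c') => mismatch, stop
LCP = "bc" (length 2)

2


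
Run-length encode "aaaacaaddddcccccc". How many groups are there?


Input: aaaacaaddddcccccc
Scanning for consecutive runs:
  Group 1: 'a' x 4 (positions 0-3)
  Group 2: 'c' x 1 (positions 4-4)
  Group 3: 'a' x 2 (positions 5-6)
  Group 4: 'd' x 4 (positions 7-10)
  Group 5: 'c' x 6 (positions 11-16)
Total groups: 5

5


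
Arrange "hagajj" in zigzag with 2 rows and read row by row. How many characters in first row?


Zigzag "hagajj" into 2 rows:
Placing characters:
  'h' => row 0
  'a' => row 1
  'g' => row 0
  'a' => row 1
  'j' => row 0
  'j' => row 1
Rows:
  Row 0: "hgj"
  Row 1: "aaj"
First row length: 3

3


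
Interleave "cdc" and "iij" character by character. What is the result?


Interleaving "cdc" and "iij":
  Position 0: 'c' from first, 'i' from second => "ci"
  Position 1: 'd' from first, 'i' from second => "di"
  Position 2: 'c' from first, 'j' from second => "cj"
Result: cidicj

cidicj


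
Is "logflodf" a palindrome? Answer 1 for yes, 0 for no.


Input: logflodf
Reversed: fdolfgol
  Compare pos 0 ('l') with pos 7 ('f'): MISMATCH
  Compare pos 1 ('o') with pos 6 ('d'): MISMATCH
  Compare pos 2 ('g') with pos 5 ('o'): MISMATCH
  Compare pos 3 ('f') with pos 4 ('l'): MISMATCH
Result: not a palindrome

0


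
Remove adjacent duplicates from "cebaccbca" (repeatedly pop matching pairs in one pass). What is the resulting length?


Input: cebaccbca
Stack-based adjacent duplicate removal:
  Read 'c': push. Stack: c
  Read 'e': push. Stack: ce
  Read 'b': push. Stack: ceb
  Read 'a': push. Stack: ceba
  Read 'c': push. Stack: cebac
  Read 'c': matches stack top 'c' => pop. Stack: ceba
  Read 'b': push. Stack: cebab
  Read 'c': push. Stack: cebabc
  Read 'a': push. Stack: cebabca
Final stack: "cebabca" (length 7)

7


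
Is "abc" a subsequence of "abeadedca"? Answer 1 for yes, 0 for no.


Check if "abc" is a subsequence of "abeadedca"
Greedy scan:
  Position 0 ('a'): matches sub[0] = 'a'
  Position 1 ('b'): matches sub[1] = 'b'
  Position 2 ('e'): no match needed
  Position 3 ('a'): no match needed
  Position 4 ('d'): no match needed
  Position 5 ('e'): no match needed
  Position 6 ('d'): no match needed
  Position 7 ('c'): matches sub[2] = 'c'
  Position 8 ('a'): no match needed
All 3 characters matched => is a subsequence

1


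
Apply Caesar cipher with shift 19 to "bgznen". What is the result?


Caesar cipher: shift "bgznen" by 19
  'b' (pos 1) + 19 = pos 20 = 'u'
  'g' (pos 6) + 19 = pos 25 = 'z'
  'z' (pos 25) + 19 = pos 18 = 's'
  'n' (pos 13) + 19 = pos 6 = 'g'
  'e' (pos 4) + 19 = pos 23 = 'x'
  'n' (pos 13) + 19 = pos 6 = 'g'
Result: uzsgxg

uzsgxg


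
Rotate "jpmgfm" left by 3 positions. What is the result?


Input: "jpmgfm", rotate left by 3
First 3 characters: "jpm"
Remaining characters: "gfm"
Concatenate remaining + first: "gfm" + "jpm" = "gfmjpm"

gfmjpm


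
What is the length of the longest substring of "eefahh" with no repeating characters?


Input: "eefahh"
Sliding window (track last position of each char):
  Position 0 ('e'): window [0,0] length 1 -- new best
  Position 1 ('e'): repeat (last at 0), move window start to 1
  Position 1 ('e'): window [1,1] length 1
  Position 2 ('f'): window [1,2] length 2 -- new best
  Position 3 ('a'): window [1,3] length 3 -- new best
  Position 4 ('h'): window [1,4] length 4 -- new best
  Position 5 ('h'): repeat (last at 4), move window start to 5
  Position 5 ('h'): window [5,5] length 1
Longest substring with no repeats: "efah" with length 4

4


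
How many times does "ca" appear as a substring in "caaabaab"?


Searching for "ca" in "caaabaab"
Scanning each position:
  Position 0: "ca" => MATCH
  Position 1: "aa" => no
  Position 2: "aa" => no
  Position 3: "ab" => no
  Position 4: "ba" => no
  Position 5: "aa" => no
  Position 6: "ab" => no
Total occurrences: 1

1


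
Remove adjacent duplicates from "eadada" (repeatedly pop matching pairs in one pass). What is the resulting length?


Input: eadada
Stack-based adjacent duplicate removal:
  Read 'e': push. Stack: e
  Read 'a': push. Stack: ea
  Read 'd': push. Stack: ead
  Read 'a': push. Stack: eada
  Read 'd': push. Stack: eadad
  Read 'a': push. Stack: eadada
Final stack: "eadada" (length 6)

6


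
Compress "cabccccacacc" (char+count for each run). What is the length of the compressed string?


Input: cabccccacacc
Runs:
  'c' x 1 => "c1"
  'a' x 1 => "a1"
  'b' x 1 => "b1"
  'c' x 4 => "c4"
  'a' x 1 => "a1"
  'c' x 1 => "c1"
  'a' x 1 => "a1"
  'c' x 2 => "c2"
Compressed: "c1a1b1c4a1c1a1c2"
Compressed length: 16

16


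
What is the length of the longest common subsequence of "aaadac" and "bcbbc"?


LCS of "aaadac" and "bcbbc"
DP table:
           b    c    b    b    c
      0    0    0    0    0    0
  a   0    0    0    0    0    0
  a   0    0    0    0    0    0
  a   0    0    0    0    0    0
  d   0    0    0    0    0    0
  a   0    0    0    0    0    0
  c   0    0    1    1    1    1
LCS length = dp[6][5] = 1

1


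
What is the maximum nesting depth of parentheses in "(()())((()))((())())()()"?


Input: "(()())((()))((())())()()"
Tracking depth:
  Position 0 '(': depth becomes 1
  Position 1 '(': depth becomes 2
  Position 2 ')': depth becomes 1
  Position 3 '(': depth becomes 2
  Position 4 ')': depth becomes 1
  Position 5 ')': depth becomes 0
  Position 6 '(': depth becomes 1
  Position 7 '(': depth becomes 2
  Position 8 '(': depth becomes 3
  Position 9 ')': depth becomes 2
  Position 10 ')': depth becomes 1
  Position 11 ')': depth becomes 0
  Position 12 '(': depth becomes 1
  Position 13 '(': depth becomes 2
  Position 14 '(': depth becomes 3
  Position 15 ')': depth becomes 2
  Position 16 ')': depth becomes 1
  Position 17 '(': depth becomes 2
  Position 18 ')': depth becomes 1
  Position 19 ')': depth becomes 0
  Position 20 '(': depth becomes 1
  Position 21 ')': depth becomes 0
  Position 22 '(': depth becomes 1
  Position 23 ')': depth becomes 0
Maximum depth reached: 3

3


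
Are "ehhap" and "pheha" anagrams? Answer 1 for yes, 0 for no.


Strings: "ehhap", "pheha"
Sorted first:  aehhp
Sorted second: aehhp
Sorted forms match => anagrams

1


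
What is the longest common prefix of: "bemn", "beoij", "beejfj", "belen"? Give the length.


Words: bemn, beoij, beejfj, belen
  Position 0: all 'b' => match
  Position 1: all 'e' => match
  Position 2: ('m', 'o', 'e', 'l') => mismatch, stop
LCP = "be" (length 2)

2


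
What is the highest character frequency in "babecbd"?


Input: babecbd
Character counts:
  'a': 1
  'b': 3
  'c': 1
  'd': 1
  'e': 1
Maximum frequency: 3

3


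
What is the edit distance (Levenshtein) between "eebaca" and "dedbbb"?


Computing edit distance: "eebaca" -> "dedbbb"
DP table:
           d    e    d    b    b    b
      0    1    2    3    4    5    6
  e   1    1    1    2    3    4    5
  e   2    2    1    2    3    4    5
  b   3    3    2    2    2    3    4
  a   4    4    3    3    3    3    4
  c   5    5    4    4    4    4    4
  a   6    6    5    5    5    5    5
Edit distance = dp[6][6] = 5

5


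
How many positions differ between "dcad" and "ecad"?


Comparing "dcad" and "ecad" position by position:
  Position 0: 'd' vs 'e' => DIFFER
  Position 1: 'c' vs 'c' => same
  Position 2: 'a' vs 'a' => same
  Position 3: 'd' vs 'd' => same
Positions that differ: 1

1


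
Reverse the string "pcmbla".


Input: pcmbla
Reading characters right to left:
  Position 5: 'a'
  Position 4: 'l'
  Position 3: 'b'
  Position 2: 'm'
  Position 1: 'c'
  Position 0: 'p'
Reversed: albmcp

albmcp


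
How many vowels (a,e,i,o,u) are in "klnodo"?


Input: klnodo
Checking each character:
  'k' at position 0: consonant
  'l' at position 1: consonant
  'n' at position 2: consonant
  'o' at position 3: vowel (running total: 1)
  'd' at position 4: consonant
  'o' at position 5: vowel (running total: 2)
Total vowels: 2

2


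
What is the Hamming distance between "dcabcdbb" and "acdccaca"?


Comparing "dcabcdbb" and "acdccaca" position by position:
  Position 0: 'd' vs 'a' => differ
  Position 1: 'c' vs 'c' => same
  Position 2: 'a' vs 'd' => differ
  Position 3: 'b' vs 'c' => differ
  Position 4: 'c' vs 'c' => same
  Position 5: 'd' vs 'a' => differ
  Position 6: 'b' vs 'c' => differ
  Position 7: 'b' vs 'a' => differ
Total differences (Hamming distance): 6

6


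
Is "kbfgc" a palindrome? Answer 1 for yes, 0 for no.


Input: kbfgc
Reversed: cgfbk
  Compare pos 0 ('k') with pos 4 ('c'): MISMATCH
  Compare pos 1 ('b') with pos 3 ('g'): MISMATCH
Result: not a palindrome

0


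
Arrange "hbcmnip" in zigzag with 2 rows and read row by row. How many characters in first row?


Zigzag "hbcmnip" into 2 rows:
Placing characters:
  'h' => row 0
  'b' => row 1
  'c' => row 0
  'm' => row 1
  'n' => row 0
  'i' => row 1
  'p' => row 0
Rows:
  Row 0: "hcnp"
  Row 1: "bmi"
First row length: 4

4


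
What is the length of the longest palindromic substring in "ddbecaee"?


Input: "ddbecaee"
Checking substrings for palindromes:
  [0:2] "dd" (len 2) => palindrome
  [6:8] "ee" (len 2) => palindrome
Longest palindromic substring: "dd" with length 2

2


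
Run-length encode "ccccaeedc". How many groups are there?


Input: ccccaeedc
Scanning for consecutive runs:
  Group 1: 'c' x 4 (positions 0-3)
  Group 2: 'a' x 1 (positions 4-4)
  Group 3: 'e' x 2 (positions 5-6)
  Group 4: 'd' x 1 (positions 7-7)
  Group 5: 'c' x 1 (positions 8-8)
Total groups: 5

5


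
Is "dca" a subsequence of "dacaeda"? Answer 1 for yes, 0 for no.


Check if "dca" is a subsequence of "dacaeda"
Greedy scan:
  Position 0 ('d'): matches sub[0] = 'd'
  Position 1 ('a'): no match needed
  Position 2 ('c'): matches sub[1] = 'c'
  Position 3 ('a'): matches sub[2] = 'a'
  Position 4 ('e'): no match needed
  Position 5 ('d'): no match needed
  Position 6 ('a'): no match needed
All 3 characters matched => is a subsequence

1


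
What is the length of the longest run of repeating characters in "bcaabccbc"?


Input: "bcaabccbc"
Scanning for longest run:
  Position 1 ('c'): new char, reset run to 1
  Position 2 ('a'): new char, reset run to 1
  Position 3 ('a'): continues run of 'a', length=2
  Position 4 ('b'): new char, reset run to 1
  Position 5 ('c'): new char, reset run to 1
  Position 6 ('c'): continues run of 'c', length=2
  Position 7 ('b'): new char, reset run to 1
  Position 8 ('c'): new char, reset run to 1
Longest run: 'a' with length 2

2


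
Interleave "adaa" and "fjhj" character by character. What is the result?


Interleaving "adaa" and "fjhj":
  Position 0: 'a' from first, 'f' from second => "af"
  Position 1: 'd' from first, 'j' from second => "dj"
  Position 2: 'a' from first, 'h' from second => "ah"
  Position 3: 'a' from first, 'j' from second => "aj"
Result: afdjahaj

afdjahaj


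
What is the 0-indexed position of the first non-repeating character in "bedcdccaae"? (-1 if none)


Input: bedcdccaae
Character frequencies:
  'a': 2
  'b': 1
  'c': 3
  'd': 2
  'e': 2
Scanning left to right for freq == 1:
  Position 0 ('b'): unique! => answer = 0

0


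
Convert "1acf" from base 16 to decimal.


Input: "1acf" in base 16
Positional expansion:
  Digit '1' (value 1) x 16^3 = 4096
  Digit 'a' (value 10) x 16^2 = 2560
  Digit 'c' (value 12) x 16^1 = 192
  Digit 'f' (value 15) x 16^0 = 15
Sum = 6863

6863


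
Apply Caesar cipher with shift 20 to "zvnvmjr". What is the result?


Caesar cipher: shift "zvnvmjr" by 20
  'z' (pos 25) + 20 = pos 19 = 't'
  'v' (pos 21) + 20 = pos 15 = 'p'
  'n' (pos 13) + 20 = pos 7 = 'h'
  'v' (pos 21) + 20 = pos 15 = 'p'
  'm' (pos 12) + 20 = pos 6 = 'g'
  'j' (pos 9) + 20 = pos 3 = 'd'
  'r' (pos 17) + 20 = pos 11 = 'l'
Result: tphpgdl

tphpgdl


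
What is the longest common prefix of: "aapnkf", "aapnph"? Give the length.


Words: aapnkf, aapnph
  Position 0: all 'a' => match
  Position 1: all 'a' => match
  Position 2: all 'p' => match
  Position 3: all 'n' => match
  Position 4: ('k', 'p') => mismatch, stop
LCP = "aapn" (length 4)

4


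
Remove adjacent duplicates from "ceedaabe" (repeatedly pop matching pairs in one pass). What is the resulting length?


Input: ceedaabe
Stack-based adjacent duplicate removal:
  Read 'c': push. Stack: c
  Read 'e': push. Stack: ce
  Read 'e': matches stack top 'e' => pop. Stack: c
  Read 'd': push. Stack: cd
  Read 'a': push. Stack: cda
  Read 'a': matches stack top 'a' => pop. Stack: cd
  Read 'b': push. Stack: cdb
  Read 'e': push. Stack: cdbe
Final stack: "cdbe" (length 4)

4


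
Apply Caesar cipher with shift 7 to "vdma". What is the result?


Caesar cipher: shift "vdma" by 7
  'v' (pos 21) + 7 = pos 2 = 'c'
  'd' (pos 3) + 7 = pos 10 = 'k'
  'm' (pos 12) + 7 = pos 19 = 't'
  'a' (pos 0) + 7 = pos 7 = 'h'
Result: ckth

ckth


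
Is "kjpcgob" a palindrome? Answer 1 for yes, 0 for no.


Input: kjpcgob
Reversed: bogcpjk
  Compare pos 0 ('k') with pos 6 ('b'): MISMATCH
  Compare pos 1 ('j') with pos 5 ('o'): MISMATCH
  Compare pos 2 ('p') with pos 4 ('g'): MISMATCH
Result: not a palindrome

0


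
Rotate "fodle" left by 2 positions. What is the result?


Input: "fodle", rotate left by 2
First 2 characters: "fo"
Remaining characters: "dle"
Concatenate remaining + first: "dle" + "fo" = "dlefo"

dlefo


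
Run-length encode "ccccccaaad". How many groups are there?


Input: ccccccaaad
Scanning for consecutive runs:
  Group 1: 'c' x 6 (positions 0-5)
  Group 2: 'a' x 3 (positions 6-8)
  Group 3: 'd' x 1 (positions 9-9)
Total groups: 3

3


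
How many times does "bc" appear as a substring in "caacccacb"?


Searching for "bc" in "caacccacb"
Scanning each position:
  Position 0: "ca" => no
  Position 1: "aa" => no
  Position 2: "ac" => no
  Position 3: "cc" => no
  Position 4: "cc" => no
  Position 5: "ca" => no
  Position 6: "ac" => no
  Position 7: "cb" => no
Total occurrences: 0

0


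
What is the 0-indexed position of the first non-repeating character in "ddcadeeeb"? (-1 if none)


Input: ddcadeeeb
Character frequencies:
  'a': 1
  'b': 1
  'c': 1
  'd': 3
  'e': 3
Scanning left to right for freq == 1:
  Position 0 ('d'): freq=3, skip
  Position 1 ('d'): freq=3, skip
  Position 2 ('c'): unique! => answer = 2

2


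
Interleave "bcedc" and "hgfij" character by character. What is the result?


Interleaving "bcedc" and "hgfij":
  Position 0: 'b' from first, 'h' from second => "bh"
  Position 1: 'c' from first, 'g' from second => "cg"
  Position 2: 'e' from first, 'f' from second => "ef"
  Position 3: 'd' from first, 'i' from second => "di"
  Position 4: 'c' from first, 'j' from second => "cj"
Result: bhcgefdicj

bhcgefdicj


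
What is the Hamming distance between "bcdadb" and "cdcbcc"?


Comparing "bcdadb" and "cdcbcc" position by position:
  Position 0: 'b' vs 'c' => differ
  Position 1: 'c' vs 'd' => differ
  Position 2: 'd' vs 'c' => differ
  Position 3: 'a' vs 'b' => differ
  Position 4: 'd' vs 'c' => differ
  Position 5: 'b' vs 'c' => differ
Total differences (Hamming distance): 6

6


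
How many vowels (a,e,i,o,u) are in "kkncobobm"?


Input: kkncobobm
Checking each character:
  'k' at position 0: consonant
  'k' at position 1: consonant
  'n' at position 2: consonant
  'c' at position 3: consonant
  'o' at position 4: vowel (running total: 1)
  'b' at position 5: consonant
  'o' at position 6: vowel (running total: 2)
  'b' at position 7: consonant
  'm' at position 8: consonant
Total vowels: 2

2


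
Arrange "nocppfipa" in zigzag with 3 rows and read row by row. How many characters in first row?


Zigzag "nocppfipa" into 3 rows:
Placing characters:
  'n' => row 0
  'o' => row 1
  'c' => row 2
  'p' => row 1
  'p' => row 0
  'f' => row 1
  'i' => row 2
  'p' => row 1
  'a' => row 0
Rows:
  Row 0: "npa"
  Row 1: "opfp"
  Row 2: "ci"
First row length: 3

3


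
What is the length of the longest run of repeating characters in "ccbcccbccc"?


Input: "ccbcccbccc"
Scanning for longest run:
  Position 1 ('c'): continues run of 'c', length=2
  Position 2 ('b'): new char, reset run to 1
  Position 3 ('c'): new char, reset run to 1
  Position 4 ('c'): continues run of 'c', length=2
  Position 5 ('c'): continues run of 'c', length=3
  Position 6 ('b'): new char, reset run to 1
  Position 7 ('c'): new char, reset run to 1
  Position 8 ('c'): continues run of 'c', length=2
  Position 9 ('c'): continues run of 'c', length=3
Longest run: 'c' with length 3

3


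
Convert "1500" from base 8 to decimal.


Input: "1500" in base 8
Positional expansion:
  Digit '1' (value 1) x 8^3 = 512
  Digit '5' (value 5) x 8^2 = 320
  Digit '0' (value 0) x 8^1 = 0
  Digit '0' (value 0) x 8^0 = 0
Sum = 832

832


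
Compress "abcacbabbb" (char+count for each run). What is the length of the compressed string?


Input: abcacbabbb
Runs:
  'a' x 1 => "a1"
  'b' x 1 => "b1"
  'c' x 1 => "c1"
  'a' x 1 => "a1"
  'c' x 1 => "c1"
  'b' x 1 => "b1"
  'a' x 1 => "a1"
  'b' x 3 => "b3"
Compressed: "a1b1c1a1c1b1a1b3"
Compressed length: 16

16


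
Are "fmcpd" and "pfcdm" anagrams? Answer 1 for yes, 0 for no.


Strings: "fmcpd", "pfcdm"
Sorted first:  cdfmp
Sorted second: cdfmp
Sorted forms match => anagrams

1


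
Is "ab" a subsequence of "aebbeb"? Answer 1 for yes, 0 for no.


Check if "ab" is a subsequence of "aebbeb"
Greedy scan:
  Position 0 ('a'): matches sub[0] = 'a'
  Position 1 ('e'): no match needed
  Position 2 ('b'): matches sub[1] = 'b'
  Position 3 ('b'): no match needed
  Position 4 ('e'): no match needed
  Position 5 ('b'): no match needed
All 2 characters matched => is a subsequence

1


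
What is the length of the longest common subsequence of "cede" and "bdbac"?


LCS of "cede" and "bdbac"
DP table:
           b    d    b    a    c
      0    0    0    0    0    0
  c   0    0    0    0    0    1
  e   0    0    0    0    0    1
  d   0    0    1    1    1    1
  e   0    0    1    1    1    1
LCS length = dp[4][5] = 1

1


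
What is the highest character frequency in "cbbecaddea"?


Input: cbbecaddea
Character counts:
  'a': 2
  'b': 2
  'c': 2
  'd': 2
  'e': 2
Maximum frequency: 2

2


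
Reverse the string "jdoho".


Input: jdoho
Reading characters right to left:
  Position 4: 'o'
  Position 3: 'h'
  Position 2: 'o'
  Position 1: 'd'
  Position 0: 'j'
Reversed: ohodj

ohodj


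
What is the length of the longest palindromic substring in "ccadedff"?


Input: "ccadedff"
Checking substrings for palindromes:
  [3:6] "ded" (len 3) => palindrome
  [0:2] "cc" (len 2) => palindrome
  [6:8] "ff" (len 2) => palindrome
Longest palindromic substring: "ded" with length 3

3


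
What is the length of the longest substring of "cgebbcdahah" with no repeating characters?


Input: "cgebbcdahah"
Sliding window (track last position of each char):
  Position 0 ('c'): window [0,0] length 1 -- new best
  Position 1 ('g'): window [0,1] length 2 -- new best
  Position 2 ('e'): window [0,2] length 3 -- new best
  Position 3 ('b'): window [0,3] length 4 -- new best
  Position 4 ('b'): repeat (last at 3), move window start to 4
  Position 4 ('b'): window [4,4] length 1
  Position 5 ('c'): window [4,5] length 2
  Position 6 ('d'): window [4,6] length 3
  Position 7 ('a'): window [4,7] length 4
  Position 8 ('h'): window [4,8] length 5 -- new best
  Position 9 ('a'): repeat (last at 7), move window start to 8
  Position 9 ('a'): window [8,9] length 2
  Position 10 ('h'): repeat (last at 8), move window start to 9
  Position 10 ('h'): window [9,10] length 2
Longest substring with no repeats: "bcdah" with length 5

5
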